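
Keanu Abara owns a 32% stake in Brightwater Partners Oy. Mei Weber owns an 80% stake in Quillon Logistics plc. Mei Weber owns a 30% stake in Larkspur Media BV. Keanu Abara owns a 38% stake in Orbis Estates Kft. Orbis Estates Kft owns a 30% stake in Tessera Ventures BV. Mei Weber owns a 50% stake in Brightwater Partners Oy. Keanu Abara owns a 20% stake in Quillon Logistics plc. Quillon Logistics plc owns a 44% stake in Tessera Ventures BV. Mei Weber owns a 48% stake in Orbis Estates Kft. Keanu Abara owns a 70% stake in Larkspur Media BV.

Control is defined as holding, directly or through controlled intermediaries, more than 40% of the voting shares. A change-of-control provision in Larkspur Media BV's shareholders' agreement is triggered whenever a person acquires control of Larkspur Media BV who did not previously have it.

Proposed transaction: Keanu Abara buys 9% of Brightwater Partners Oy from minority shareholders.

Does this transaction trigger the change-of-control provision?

No

The purchase changes only Keanu's holdings, so Keanu is the only person who could newly come to control Larkspur.
Keanu holds 70% of Larkspur, so Keanu controls Larkspur.
So Keanu already controls Larkspur before the transaction.
After the purchase, Keanu's direct stake in Brightwater rises to 32% + 9% = 41%.
Keanu controlled Larkspur already, so this is not a new person acquiring control; every other person's position is unchanged or reduced.
No new person acquires control, so the clause is not triggered.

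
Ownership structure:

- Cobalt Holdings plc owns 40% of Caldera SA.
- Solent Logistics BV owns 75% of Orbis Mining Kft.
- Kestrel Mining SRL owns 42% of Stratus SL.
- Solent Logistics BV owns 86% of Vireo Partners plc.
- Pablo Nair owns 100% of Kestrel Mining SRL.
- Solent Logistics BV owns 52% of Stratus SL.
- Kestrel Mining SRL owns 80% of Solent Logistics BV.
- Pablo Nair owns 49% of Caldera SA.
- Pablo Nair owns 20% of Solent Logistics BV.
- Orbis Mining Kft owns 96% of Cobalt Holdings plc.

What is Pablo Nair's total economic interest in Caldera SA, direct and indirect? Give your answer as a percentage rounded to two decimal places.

77.80%

Pablo reaches Caldera along 3 paths.
Direct stake: 49% = 49%.
Via Solent → Orbis → Cobalt: 20% × 75% × 96% × 40% = 5.76%.
Via Kestrel → Solent → Orbis → Cobalt: 100% × 80% × 75% × 96% × 40% = 23.04%.
Total: 49% + 5.76% + 23.04% = 77.8%.
Rounded: 77.80%.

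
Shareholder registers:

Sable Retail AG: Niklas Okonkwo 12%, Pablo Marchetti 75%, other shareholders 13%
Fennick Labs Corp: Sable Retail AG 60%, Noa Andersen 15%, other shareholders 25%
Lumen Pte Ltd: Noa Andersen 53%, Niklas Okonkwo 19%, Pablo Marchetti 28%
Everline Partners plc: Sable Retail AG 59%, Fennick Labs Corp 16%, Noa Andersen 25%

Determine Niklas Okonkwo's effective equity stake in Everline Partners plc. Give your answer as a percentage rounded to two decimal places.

8.23%

Niklas reaches Everline along 2 paths.
Via Sable: 12% × 59% = 7.08%.
Via Sable → Fennick: 12% × 60% × 16% = 1.152%.
Total: 7.08% + 1.152% = 8.232%.
Rounded: 8.23%.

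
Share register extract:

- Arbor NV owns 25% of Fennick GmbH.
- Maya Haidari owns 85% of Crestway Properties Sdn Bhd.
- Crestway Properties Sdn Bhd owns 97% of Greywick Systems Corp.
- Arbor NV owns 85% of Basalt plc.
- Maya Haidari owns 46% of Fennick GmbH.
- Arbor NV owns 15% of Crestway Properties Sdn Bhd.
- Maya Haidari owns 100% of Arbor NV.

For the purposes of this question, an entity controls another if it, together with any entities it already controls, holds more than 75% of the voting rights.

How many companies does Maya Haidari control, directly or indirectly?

4

Maya holds 100% of Arbor, so Maya controls Arbor.
Arbor and Maya together hold 15% + 85% = 100% of Crestway, so Maya controls Crestway.
Arbor holds 85% of Basalt, so Maya controls Basalt.
Crestway holds 97% of Greywick, so Maya controls Greywick.
No other company's threshold is met.
Maya controls 4 companies.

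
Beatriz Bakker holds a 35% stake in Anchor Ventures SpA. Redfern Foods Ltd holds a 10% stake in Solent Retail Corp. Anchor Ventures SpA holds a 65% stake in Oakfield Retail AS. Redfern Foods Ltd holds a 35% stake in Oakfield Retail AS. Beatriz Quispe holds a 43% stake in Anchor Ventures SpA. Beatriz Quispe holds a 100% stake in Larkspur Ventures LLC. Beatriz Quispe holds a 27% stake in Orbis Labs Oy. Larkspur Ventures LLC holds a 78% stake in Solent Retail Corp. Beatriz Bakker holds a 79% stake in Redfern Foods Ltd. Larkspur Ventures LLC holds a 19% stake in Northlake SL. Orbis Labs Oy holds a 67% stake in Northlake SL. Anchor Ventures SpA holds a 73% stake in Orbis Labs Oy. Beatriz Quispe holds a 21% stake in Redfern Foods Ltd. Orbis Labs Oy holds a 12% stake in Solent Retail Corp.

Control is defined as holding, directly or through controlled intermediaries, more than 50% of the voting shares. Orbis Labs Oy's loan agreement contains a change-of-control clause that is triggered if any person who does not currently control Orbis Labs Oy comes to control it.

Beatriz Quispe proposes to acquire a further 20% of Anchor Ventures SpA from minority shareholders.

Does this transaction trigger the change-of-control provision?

The purchase changes only Beatriz Quispe's holdings, so Beatriz Quispe is the only person who could newly come to control Orbis.
Beatriz Quispe holds 100% of Larkspur, so Beatriz Quispe controls Larkspur.
Larkspur holds 78% of Solent, so Beatriz Quispe controls Solent.
In Orbis, Beatriz Quispe's side holds only 27%, not > 50%.
So before the transaction, Beatriz Quispe does not control Orbis.
After the purchase, Beatriz Quispe's direct stake in Anchor rises to 43% + 20% = 63%.
Beatriz Quispe holds 63% of Anchor, so Beatriz Quispe controls Anchor.
Beatriz Quispe and Anchor together hold 27% + 73% = 100% of Orbis, so Beatriz Quispe controls Orbis.
Beatriz Quispe did not control Orbis before and does after, so the clause is triggered.

Yes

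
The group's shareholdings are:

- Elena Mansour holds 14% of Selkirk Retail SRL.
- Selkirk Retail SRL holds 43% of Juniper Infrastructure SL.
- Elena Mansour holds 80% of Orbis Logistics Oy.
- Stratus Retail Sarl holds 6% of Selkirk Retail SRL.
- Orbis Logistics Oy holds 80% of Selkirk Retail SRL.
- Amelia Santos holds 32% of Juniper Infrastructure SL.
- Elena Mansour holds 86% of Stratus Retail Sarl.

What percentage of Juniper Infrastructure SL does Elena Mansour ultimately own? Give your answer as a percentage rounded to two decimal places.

Elena reaches Juniper along 3 paths.
Via Stratus → Selkirk: 86% × 6% × 43% = 2.2188%.
Via Selkirk: 14% × 43% = 6.02%.
Via Orbis → Selkirk: 80% × 80% × 43% = 27.52%.
Total: 2.2188% + 6.02% + 27.52% = 35.7588%.
Rounded: 35.76%.

35.76%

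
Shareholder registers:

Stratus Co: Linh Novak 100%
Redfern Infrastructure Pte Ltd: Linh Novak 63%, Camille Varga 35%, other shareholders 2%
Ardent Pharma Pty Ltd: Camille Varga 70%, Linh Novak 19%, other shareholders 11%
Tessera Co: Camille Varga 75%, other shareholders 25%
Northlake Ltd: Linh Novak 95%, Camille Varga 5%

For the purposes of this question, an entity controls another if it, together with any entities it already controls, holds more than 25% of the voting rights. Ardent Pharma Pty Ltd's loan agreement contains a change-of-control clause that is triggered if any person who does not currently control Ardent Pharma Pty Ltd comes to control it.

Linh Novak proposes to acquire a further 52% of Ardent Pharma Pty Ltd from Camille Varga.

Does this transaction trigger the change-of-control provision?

Yes

The purchase adds only to Linh's holdings (Camille's stake shrinks), so Linh is the only person who could newly come to control Ardent.
Linh holds 100% of Stratus, so Linh controls Stratus.
Linh holds 63% of Redfern, so Linh controls Redfern.
Linh holds 95% of Northlake, so Linh controls Northlake.
In Ardent, Linh's side holds only 19%, not > 25%.
So before the transaction, Linh does not control Ardent.
After the purchase, Linh's direct stake in Ardent rises to 19% + 52% = 71%, and Camille's stake falls to 18%.
Linh holds 71% of Ardent, so Linh controls Ardent.
Linh did not control Ardent before and does after, so the clause is triggered.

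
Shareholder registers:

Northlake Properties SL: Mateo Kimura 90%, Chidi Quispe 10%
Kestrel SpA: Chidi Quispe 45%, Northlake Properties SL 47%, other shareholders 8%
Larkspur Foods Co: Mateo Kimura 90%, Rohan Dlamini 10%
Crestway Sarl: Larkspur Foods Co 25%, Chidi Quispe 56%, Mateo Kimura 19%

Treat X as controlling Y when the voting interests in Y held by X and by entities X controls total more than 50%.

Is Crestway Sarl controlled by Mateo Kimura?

Mateo holds 90% of Northlake, so Mateo controls Northlake.
Mateo holds 90% of Larkspur, so Mateo controls Larkspur.
In Crestway, Mateo's side holds only 25% + 19% = 44%, not > 50%.
So Mateo does not control Crestway.

No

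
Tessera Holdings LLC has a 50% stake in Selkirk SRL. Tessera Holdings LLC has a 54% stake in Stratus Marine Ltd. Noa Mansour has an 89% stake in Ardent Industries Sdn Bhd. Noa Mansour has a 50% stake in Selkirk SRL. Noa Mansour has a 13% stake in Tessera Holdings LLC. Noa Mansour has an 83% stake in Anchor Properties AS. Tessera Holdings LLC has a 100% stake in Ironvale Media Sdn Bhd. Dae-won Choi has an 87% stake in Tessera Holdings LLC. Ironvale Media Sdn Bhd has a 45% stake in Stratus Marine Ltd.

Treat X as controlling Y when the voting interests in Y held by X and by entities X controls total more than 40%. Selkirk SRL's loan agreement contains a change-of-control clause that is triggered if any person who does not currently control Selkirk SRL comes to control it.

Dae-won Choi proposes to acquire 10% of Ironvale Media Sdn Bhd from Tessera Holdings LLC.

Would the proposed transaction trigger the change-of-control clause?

The purchase adds only to Dae-won's holdings (Tessera's stake shrinks), so Dae-won is the only person who could newly come to control Selkirk.
Dae-won holds 87% of Tessera, so Dae-won controls Tessera.
Tessera holds 50% of Selkirk, so Dae-won controls Selkirk.
So Dae-won already controls Selkirk before the transaction.
After the purchase, Dae-won holds 10% of Ironvale directly, and Tessera's stake falls to 90%.
Dae-won controlled Selkirk already, so this is not a new person acquiring control; every other person's position is unchanged or reduced.
No new person acquires control, so the clause is not triggered.

No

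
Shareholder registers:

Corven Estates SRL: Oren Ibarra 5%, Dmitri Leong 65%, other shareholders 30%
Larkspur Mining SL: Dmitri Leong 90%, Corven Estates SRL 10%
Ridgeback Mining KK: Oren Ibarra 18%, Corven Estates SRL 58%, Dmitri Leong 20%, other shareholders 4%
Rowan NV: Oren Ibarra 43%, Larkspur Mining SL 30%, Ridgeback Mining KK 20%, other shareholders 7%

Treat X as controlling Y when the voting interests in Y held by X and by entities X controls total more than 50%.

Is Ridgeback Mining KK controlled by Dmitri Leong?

Dmitri holds 65% of Corven, so Dmitri controls Corven.
Corven and Dmitri together hold 58% + 20% = 78% of Ridgeback, so Dmitri controls Ridgeback.

Yes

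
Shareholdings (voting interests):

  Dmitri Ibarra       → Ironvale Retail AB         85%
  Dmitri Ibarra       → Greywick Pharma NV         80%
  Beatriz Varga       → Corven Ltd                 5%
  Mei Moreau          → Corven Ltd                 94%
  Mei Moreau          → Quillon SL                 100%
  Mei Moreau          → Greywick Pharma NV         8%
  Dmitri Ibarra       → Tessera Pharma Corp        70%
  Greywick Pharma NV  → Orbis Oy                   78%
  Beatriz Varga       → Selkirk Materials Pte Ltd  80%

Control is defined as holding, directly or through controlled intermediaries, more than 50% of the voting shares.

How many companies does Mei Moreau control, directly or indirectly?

Mei holds 94% of Corven, so Mei controls Corven.
Mei holds 100% of Quillon, so Mei controls Quillon.
No other company's threshold is met.
Mei controls 2 companies.

2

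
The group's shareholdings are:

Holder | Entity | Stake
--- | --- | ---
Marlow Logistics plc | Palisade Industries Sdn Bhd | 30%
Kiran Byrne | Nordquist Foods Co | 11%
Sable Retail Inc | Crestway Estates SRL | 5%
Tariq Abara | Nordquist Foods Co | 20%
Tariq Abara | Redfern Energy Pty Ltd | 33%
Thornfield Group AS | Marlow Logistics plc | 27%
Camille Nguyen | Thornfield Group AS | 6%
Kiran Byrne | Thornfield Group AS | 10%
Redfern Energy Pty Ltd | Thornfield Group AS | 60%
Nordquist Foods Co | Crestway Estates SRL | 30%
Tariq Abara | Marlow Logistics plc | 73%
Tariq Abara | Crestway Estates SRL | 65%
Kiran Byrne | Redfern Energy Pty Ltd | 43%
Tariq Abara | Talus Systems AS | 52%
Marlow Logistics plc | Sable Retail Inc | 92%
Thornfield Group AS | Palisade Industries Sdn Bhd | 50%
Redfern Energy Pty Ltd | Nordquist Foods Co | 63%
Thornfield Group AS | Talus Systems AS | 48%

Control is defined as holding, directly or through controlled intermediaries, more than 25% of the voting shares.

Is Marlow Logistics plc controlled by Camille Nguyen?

Camille's largest direct stake is 6% in Thornfield, which does not meet the threshold, so Camille controls no company.
Neither Camille nor any entity Camille controls holds any voting interest in Marlow.
So Camille does not control Marlow.

No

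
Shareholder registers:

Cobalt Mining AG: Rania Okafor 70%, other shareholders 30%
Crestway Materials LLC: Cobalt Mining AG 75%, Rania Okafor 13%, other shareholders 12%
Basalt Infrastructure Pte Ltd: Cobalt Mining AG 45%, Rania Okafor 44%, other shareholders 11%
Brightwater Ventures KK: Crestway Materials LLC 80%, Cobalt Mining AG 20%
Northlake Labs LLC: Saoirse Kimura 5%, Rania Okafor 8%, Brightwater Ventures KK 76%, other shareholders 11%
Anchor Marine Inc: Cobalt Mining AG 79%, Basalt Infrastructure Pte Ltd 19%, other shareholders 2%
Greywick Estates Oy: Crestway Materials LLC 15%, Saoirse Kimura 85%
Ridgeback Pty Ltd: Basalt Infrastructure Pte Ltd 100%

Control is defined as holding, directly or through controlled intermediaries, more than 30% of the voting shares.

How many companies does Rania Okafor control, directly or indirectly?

7

Rania holds 70% of Cobalt, so Rania controls Cobalt.
Cobalt and Rania together hold 75% + 13% = 88% of Crestway, so Rania controls Crestway.
Cobalt and Rania together hold 45% + 44% = 89% of Basalt, so Rania controls Basalt.
Crestway and Cobalt together hold 80% + 20% = 100% of Brightwater, so Rania controls Brightwater.
Rania and Brightwater together hold 8% + 76% = 84% of Northlake, so Rania controls Northlake.
Cobalt and Basalt together hold 79% + 19% = 98% of Anchor, so Rania controls Anchor.
Basalt holds 100% of Ridgeback, so Rania controls Ridgeback.
No other company's threshold is met.
Rania controls 7 companies.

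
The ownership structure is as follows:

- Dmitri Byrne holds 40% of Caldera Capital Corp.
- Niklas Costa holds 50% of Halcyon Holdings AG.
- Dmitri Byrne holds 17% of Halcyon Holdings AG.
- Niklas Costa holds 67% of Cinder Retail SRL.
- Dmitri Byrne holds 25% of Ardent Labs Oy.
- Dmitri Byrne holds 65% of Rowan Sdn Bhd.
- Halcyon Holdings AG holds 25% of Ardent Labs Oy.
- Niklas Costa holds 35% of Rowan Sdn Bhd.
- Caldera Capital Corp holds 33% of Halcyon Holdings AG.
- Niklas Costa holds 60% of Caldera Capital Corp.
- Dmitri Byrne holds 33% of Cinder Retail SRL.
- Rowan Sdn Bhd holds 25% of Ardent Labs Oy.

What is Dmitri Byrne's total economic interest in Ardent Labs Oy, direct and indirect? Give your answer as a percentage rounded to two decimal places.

Dmitri reaches Ardent along 4 paths.
Direct stake: 25% = 25%.
Via Halcyon: 17% × 25% = 4.25%.
Via Caldera → Halcyon: 40% × 33% × 25% = 3.3%.
Via Rowan: 65% × 25% = 16.25%.
Total: 25% + 4.25% + 3.3% + 16.25% = 48.8%.
Rounded: 48.80%.

48.80%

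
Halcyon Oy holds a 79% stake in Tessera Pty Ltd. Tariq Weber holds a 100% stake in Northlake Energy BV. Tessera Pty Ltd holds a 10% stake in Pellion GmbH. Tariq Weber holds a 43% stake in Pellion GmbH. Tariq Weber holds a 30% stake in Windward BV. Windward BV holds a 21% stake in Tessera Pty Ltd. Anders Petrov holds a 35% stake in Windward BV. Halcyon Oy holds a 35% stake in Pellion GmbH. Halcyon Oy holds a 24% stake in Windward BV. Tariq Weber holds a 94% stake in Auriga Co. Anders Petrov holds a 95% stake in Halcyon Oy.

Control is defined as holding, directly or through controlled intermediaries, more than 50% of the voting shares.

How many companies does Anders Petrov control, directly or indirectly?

3

Anders holds 95% of Halcyon, so Anders controls Halcyon.
Anders and Halcyon together hold 35% + 24% = 59% of Windward, so Anders controls Windward.
Windward and Halcyon together hold 21% + 79% = 100% of Tessera, so Anders controls Tessera.
No other company's threshold is met.
Anders controls 3 companies.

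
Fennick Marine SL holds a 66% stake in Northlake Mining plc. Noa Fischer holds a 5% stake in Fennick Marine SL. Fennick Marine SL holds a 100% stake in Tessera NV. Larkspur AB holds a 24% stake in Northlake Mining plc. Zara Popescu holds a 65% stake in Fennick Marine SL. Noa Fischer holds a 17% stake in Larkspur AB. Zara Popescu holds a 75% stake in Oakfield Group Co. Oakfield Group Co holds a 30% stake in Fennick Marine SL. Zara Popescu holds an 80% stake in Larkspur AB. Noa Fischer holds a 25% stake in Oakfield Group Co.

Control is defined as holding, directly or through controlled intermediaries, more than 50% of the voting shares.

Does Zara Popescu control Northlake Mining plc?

Zara holds 80% of Larkspur, so Zara controls Larkspur.
Zara holds 75% of Oakfield, so Zara controls Oakfield.
Oakfield and Zara together hold 30% + 65% = 95% of Fennick, so Zara controls Fennick.
Larkspur and Fennick together hold 24% + 66% = 90% of Northlake, so Zara controls Northlake.

Yes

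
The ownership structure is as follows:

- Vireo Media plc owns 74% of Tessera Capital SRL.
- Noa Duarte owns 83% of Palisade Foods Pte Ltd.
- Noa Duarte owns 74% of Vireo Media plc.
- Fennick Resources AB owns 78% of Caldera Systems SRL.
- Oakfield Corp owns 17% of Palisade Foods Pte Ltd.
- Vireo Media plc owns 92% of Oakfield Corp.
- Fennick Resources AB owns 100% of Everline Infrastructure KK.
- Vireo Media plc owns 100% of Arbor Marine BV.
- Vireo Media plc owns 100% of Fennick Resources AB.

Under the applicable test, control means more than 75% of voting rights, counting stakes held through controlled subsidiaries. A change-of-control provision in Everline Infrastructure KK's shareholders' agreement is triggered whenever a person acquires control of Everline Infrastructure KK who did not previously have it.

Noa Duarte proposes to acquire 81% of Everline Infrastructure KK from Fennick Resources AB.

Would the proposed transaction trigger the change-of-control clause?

Yes

The purchase adds only to Noa's holdings (Fennick's stake shrinks), so Noa is the only person who could newly come to control Everline.
Noa holds 83% of Palisade, so Noa controls Palisade.
Neither Noa nor any entity Noa controls holds any voting interest in Everline.
So before the transaction, Noa does not control Everline.
After the purchase, Noa holds 81% of Everline directly, and Fennick's stake falls to 19%.
Noa holds 81% of Everline, so Noa controls Everline.
Noa did not control Everline before and does after, so the clause is triggered.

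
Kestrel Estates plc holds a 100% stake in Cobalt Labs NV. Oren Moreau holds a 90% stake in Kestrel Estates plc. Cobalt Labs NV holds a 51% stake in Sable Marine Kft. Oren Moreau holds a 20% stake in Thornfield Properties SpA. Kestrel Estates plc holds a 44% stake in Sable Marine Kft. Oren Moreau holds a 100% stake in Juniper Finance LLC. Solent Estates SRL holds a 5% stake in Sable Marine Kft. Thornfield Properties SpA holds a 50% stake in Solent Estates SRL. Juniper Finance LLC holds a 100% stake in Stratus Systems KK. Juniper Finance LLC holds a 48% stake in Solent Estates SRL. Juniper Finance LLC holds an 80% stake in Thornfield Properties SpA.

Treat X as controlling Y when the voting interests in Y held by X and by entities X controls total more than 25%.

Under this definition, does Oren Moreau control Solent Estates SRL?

Yes

Oren holds 100% of Juniper, so Oren controls Juniper.
Oren and Juniper together hold 20% + 80% = 100% of Thornfield, so Oren controls Thornfield.
Juniper and Thornfield together hold 48% + 50% = 98% of Solent, so Oren controls Solent.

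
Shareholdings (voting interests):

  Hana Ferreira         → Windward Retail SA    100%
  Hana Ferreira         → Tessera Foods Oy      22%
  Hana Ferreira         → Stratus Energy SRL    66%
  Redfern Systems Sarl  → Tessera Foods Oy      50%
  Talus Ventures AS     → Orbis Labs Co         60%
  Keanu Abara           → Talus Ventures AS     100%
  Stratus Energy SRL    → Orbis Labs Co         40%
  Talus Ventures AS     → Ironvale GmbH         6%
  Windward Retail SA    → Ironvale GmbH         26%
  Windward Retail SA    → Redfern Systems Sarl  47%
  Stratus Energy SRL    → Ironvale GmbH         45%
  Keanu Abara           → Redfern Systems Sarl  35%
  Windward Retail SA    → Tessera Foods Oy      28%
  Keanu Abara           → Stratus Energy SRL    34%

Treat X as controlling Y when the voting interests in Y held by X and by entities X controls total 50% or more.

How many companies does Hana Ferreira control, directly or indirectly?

Hana holds 100% of Windward, so Hana controls Windward.
Hana holds 66% of Stratus, so Hana controls Stratus.
Windward and Stratus together hold 26% + 45% = 71% of Ironvale, so Hana controls Ironvale.
Hana and Windward together hold 22% + 28% = 50% of Tessera, so Hana controls Tessera.
No other company's threshold is met.
Hana controls 4 companies.

4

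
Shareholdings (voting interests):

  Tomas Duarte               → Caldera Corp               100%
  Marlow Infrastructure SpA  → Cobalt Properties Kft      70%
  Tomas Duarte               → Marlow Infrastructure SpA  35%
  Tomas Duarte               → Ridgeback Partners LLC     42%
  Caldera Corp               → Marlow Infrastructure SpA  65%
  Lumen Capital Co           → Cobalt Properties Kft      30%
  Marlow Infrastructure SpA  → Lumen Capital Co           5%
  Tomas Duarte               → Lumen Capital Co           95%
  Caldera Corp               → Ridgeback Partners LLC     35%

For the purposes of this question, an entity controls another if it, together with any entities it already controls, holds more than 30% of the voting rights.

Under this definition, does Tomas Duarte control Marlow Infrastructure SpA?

Tomas holds 100% of Caldera, so Tomas controls Caldera.
Caldera and Tomas together hold 65% + 35% = 100% of Marlow, so Tomas controls Marlow.

Yes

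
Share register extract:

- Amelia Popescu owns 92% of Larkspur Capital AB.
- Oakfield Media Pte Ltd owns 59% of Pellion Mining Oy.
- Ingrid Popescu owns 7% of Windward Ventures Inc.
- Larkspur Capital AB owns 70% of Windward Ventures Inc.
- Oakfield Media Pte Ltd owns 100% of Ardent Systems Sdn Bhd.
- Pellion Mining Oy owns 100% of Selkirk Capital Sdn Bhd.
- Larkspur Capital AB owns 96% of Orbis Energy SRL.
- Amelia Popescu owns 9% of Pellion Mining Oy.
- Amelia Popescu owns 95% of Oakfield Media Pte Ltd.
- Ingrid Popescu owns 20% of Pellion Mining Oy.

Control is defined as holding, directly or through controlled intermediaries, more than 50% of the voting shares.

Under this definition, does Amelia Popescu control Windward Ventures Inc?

Amelia holds 92% of Larkspur, so Amelia controls Larkspur.
Larkspur holds 70% of Windward, so Amelia controls Windward.

Yes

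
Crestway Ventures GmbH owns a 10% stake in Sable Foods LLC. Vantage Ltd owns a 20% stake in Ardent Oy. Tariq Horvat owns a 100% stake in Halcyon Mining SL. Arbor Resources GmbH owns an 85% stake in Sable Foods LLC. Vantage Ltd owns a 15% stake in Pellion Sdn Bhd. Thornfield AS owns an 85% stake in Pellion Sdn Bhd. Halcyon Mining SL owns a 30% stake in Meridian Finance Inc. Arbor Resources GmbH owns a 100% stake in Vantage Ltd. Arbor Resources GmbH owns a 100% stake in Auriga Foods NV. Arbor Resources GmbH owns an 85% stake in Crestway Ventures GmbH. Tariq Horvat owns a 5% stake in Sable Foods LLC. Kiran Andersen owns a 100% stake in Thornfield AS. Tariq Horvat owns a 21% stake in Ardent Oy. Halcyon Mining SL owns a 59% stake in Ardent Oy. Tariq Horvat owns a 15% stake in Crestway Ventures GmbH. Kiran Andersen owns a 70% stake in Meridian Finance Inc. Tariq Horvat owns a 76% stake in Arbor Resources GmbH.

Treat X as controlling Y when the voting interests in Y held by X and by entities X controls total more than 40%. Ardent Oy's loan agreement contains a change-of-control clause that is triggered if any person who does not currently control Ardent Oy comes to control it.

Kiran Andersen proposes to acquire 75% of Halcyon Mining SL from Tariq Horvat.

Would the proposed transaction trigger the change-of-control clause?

Yes

The purchase adds only to Kiran's holdings (Tariq's stake shrinks), so Kiran is the only person who could newly come to control Ardent.
Kiran holds 100% of Thornfield, so Kiran controls Thornfield.
Kiran holds 70% of Meridian, so Kiran controls Meridian.
Thornfield holds 85% of Pellion, so Kiran controls Pellion.
Neither Kiran nor any entity Kiran controls holds any voting interest in Ardent.
So before the transaction, Kiran does not control Ardent.
After the purchase, Kiran holds 75% of Halcyon directly, and Tariq's stake falls to 25%.
Kiran holds 75% of Halcyon, so Kiran controls Halcyon.
Halcyon holds 59% of Ardent, so Kiran controls Ardent.
Kiran did not control Ardent before and does after, so the clause is triggered.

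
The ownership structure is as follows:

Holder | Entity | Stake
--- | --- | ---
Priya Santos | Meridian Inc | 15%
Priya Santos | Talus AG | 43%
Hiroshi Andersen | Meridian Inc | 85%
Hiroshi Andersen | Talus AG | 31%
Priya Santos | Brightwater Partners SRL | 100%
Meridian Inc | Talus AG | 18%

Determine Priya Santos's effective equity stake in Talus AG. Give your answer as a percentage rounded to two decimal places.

Priya reaches Talus along 2 paths.
Direct stake: 43% = 43%.
Via Meridian: 15% × 18% = 2.7%.
Total: 43% + 2.7% = 45.7%.
Rounded: 45.70%.

45.70%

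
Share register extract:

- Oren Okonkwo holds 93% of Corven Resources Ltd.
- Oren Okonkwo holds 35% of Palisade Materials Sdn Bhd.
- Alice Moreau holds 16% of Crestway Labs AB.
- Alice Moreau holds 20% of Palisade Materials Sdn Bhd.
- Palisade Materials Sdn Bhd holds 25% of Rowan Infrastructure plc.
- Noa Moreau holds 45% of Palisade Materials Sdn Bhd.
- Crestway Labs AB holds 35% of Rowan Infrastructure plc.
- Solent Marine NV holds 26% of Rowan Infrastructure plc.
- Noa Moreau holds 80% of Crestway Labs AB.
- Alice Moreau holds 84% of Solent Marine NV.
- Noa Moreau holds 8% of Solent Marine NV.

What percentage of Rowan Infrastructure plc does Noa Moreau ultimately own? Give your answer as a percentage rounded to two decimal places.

Noa reaches Rowan along 3 paths.
Via Solent: 8% × 26% = 2.08%.
Via Palisade: 45% × 25% = 11.25%.
Via Crestway: 80% × 35% = 28%.
Total: 2.08% + 11.25% + 28% = 41.33%.

41.33%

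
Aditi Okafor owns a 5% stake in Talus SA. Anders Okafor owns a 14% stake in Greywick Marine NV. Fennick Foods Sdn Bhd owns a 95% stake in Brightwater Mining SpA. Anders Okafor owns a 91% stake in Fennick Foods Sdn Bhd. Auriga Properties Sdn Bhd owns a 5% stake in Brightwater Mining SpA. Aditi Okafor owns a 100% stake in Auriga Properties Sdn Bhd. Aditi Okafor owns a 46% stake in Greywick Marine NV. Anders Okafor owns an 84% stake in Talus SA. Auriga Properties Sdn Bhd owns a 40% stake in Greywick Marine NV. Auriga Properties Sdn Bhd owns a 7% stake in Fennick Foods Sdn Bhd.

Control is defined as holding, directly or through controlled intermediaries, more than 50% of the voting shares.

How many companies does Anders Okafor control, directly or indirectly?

3

Anders holds 84% of Talus, so Anders controls Talus.
Anders holds 91% of Fennick, so Anders controls Fennick.
Fennick holds 95% of Brightwater, so Anders controls Brightwater.
No other company's threshold is met.
Anders controls 3 companies.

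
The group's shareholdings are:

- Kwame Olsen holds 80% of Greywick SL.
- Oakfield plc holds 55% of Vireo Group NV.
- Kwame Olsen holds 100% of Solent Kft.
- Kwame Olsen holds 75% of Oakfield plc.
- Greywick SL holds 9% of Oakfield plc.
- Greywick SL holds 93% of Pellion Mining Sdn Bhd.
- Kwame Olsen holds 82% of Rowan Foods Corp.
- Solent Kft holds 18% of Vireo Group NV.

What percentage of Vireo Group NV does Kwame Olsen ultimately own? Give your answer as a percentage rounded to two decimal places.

Kwame reaches Vireo along 3 paths.
Via Solent: 100% × 18% = 18%.
Via Greywick → Oakfield: 80% × 9% × 55% = 3.96%.
Via Oakfield: 75% × 55% = 41.25%.
Total: 18% + 3.96% + 41.25% = 63.21%.

63.21%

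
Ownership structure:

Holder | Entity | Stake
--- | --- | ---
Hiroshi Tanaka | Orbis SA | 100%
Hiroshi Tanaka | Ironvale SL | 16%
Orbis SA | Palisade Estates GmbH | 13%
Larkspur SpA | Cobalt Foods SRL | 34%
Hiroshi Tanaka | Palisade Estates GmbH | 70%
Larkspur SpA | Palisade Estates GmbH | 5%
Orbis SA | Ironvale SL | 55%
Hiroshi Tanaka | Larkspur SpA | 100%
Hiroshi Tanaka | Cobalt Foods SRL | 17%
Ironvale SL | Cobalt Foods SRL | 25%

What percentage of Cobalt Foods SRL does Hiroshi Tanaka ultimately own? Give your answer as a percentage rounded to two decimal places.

Hiroshi reaches Cobalt along 4 paths.
Direct stake: 17% = 17%.
Via Orbis → Ironvale: 100% × 55% × 25% = 13.75%.
Via Ironvale: 16% × 25% = 4%.
Via Larkspur: 100% × 34% = 34%.
Total: 17% + 13.75% + 4% + 34% = 68.75%.

68.75%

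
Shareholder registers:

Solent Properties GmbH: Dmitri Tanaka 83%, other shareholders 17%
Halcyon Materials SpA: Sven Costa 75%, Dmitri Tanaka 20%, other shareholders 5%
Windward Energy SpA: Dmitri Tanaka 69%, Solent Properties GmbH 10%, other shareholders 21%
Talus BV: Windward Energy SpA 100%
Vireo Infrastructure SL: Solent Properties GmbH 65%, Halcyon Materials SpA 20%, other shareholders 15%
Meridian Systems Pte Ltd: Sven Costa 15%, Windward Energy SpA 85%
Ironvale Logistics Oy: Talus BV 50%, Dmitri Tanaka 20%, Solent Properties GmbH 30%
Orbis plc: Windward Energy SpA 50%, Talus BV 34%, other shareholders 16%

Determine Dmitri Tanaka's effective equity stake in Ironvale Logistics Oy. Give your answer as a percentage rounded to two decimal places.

Dmitri reaches Ironvale along 4 paths.
Via Windward → Talus: 69% × 100% × 50% = 34.5%.
Via Solent → Windward → Talus: 83% × 10% × 100% × 50% = 4.15%.
Direct stake: 20% = 20%.
Via Solent: 83% × 30% = 24.9%.
Total: 34.5% + 4.15% + 20% + 24.9% = 83.55%.

83.55%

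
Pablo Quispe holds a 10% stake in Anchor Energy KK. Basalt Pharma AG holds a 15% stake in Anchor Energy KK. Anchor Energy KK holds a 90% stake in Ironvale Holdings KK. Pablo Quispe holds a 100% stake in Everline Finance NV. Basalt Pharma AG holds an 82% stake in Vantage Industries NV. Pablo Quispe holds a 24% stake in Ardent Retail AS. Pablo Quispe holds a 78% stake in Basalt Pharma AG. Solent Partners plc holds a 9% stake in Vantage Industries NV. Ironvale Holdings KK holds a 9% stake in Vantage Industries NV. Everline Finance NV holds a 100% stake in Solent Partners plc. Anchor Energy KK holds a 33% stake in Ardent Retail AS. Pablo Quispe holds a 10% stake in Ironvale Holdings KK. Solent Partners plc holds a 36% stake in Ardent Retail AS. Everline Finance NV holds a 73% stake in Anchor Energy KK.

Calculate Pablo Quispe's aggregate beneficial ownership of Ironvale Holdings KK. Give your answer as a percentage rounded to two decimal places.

Pablo reaches Ironvale along 4 paths.
Via Everline → Anchor: 100% × 73% × 90% = 65.7%.
Via Basalt → Anchor: 78% × 15% × 90% = 10.53%.
Via Anchor: 10% × 90% = 9%.
Direct stake: 10% = 10%.
Total: 65.7% + 10.53% + 9% + 10% = 95.23%.

95.23%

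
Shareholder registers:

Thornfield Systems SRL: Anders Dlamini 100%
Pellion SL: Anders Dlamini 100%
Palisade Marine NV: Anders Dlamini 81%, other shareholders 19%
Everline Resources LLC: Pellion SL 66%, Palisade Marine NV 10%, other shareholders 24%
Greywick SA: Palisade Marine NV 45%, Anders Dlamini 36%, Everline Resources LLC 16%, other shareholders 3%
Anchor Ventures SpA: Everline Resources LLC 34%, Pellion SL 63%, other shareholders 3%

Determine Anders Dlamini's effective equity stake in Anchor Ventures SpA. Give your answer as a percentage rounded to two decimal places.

88.19%

Anders reaches Anchor along 3 paths.
Via Pellion → Everline: 100% × 66% × 34% = 22.44%.
Via Palisade → Everline: 81% × 10% × 34% = 2.754%.
Via Pellion: 100% × 63% = 63%.
Total: 22.44% + 2.754% + 63% = 88.194%.
Rounded: 88.19%.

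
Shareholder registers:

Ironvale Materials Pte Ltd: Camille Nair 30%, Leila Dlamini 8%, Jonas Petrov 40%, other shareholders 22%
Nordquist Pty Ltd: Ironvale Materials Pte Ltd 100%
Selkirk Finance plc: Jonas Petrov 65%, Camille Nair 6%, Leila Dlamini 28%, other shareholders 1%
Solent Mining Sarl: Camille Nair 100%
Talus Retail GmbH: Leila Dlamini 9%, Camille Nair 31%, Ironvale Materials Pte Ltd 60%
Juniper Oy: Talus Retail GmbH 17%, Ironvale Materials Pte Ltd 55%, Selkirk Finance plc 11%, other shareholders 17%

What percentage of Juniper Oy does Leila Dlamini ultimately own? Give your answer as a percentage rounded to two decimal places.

9.83%

Leila reaches Juniper along 4 paths.
Via Talus: 9% × 17% = 1.53%.
Via Ironvale → Talus: 8% × 60% × 17% = 0.816%.
Via Ironvale: 8% × 55% = 4.4%.
Via Selkirk: 28% × 11% = 3.08%.
Total: 1.53% + 0.816% + 4.4% + 3.08% = 9.826%.
Rounded: 9.83%.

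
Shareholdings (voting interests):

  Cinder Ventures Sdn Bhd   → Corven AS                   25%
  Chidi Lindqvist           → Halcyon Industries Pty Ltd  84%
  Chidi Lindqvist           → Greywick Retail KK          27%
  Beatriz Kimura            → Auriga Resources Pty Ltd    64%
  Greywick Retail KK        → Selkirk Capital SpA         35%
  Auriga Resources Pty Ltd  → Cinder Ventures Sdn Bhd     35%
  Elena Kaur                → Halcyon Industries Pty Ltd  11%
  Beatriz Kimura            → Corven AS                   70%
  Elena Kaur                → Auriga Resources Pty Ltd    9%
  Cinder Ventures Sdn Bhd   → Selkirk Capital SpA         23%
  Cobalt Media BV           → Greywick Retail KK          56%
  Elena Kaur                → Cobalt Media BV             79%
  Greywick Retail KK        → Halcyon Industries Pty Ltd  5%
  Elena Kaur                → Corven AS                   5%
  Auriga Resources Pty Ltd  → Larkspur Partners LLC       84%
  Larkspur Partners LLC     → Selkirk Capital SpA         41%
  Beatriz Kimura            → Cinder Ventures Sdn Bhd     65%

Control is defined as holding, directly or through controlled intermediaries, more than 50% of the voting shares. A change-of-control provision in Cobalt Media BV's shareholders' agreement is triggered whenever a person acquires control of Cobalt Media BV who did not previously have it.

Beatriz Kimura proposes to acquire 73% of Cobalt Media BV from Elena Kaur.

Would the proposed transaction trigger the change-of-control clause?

Yes

The purchase adds only to Beatriz's holdings (Elena's stake shrinks), so Beatriz is the only person who could newly come to control Cobalt.
Beatriz holds 64% of Auriga, so Beatriz controls Auriga.
Auriga and Beatriz together hold 35% + 65% = 100% of Cinder, so Beatriz controls Cinder.
Cinder and Beatriz together hold 25% + 70% = 95% of Corven, so Beatriz controls Corven.
Auriga holds 84% of Larkspur, so Beatriz controls Larkspur.
Larkspur and Cinder together hold 41% + 23% = 64% of Selkirk, so Beatriz controls Selkirk.
Neither Beatriz nor any entity Beatriz controls holds any voting interest in Cobalt.
So before the transaction, Beatriz does not control Cobalt.
After the purchase, Beatriz holds 73% of Cobalt directly, and Elena's stake falls to 6%.
Beatriz holds 73% of Cobalt, so Beatriz controls Cobalt.
Beatriz did not control Cobalt before and does after, so the clause is triggered.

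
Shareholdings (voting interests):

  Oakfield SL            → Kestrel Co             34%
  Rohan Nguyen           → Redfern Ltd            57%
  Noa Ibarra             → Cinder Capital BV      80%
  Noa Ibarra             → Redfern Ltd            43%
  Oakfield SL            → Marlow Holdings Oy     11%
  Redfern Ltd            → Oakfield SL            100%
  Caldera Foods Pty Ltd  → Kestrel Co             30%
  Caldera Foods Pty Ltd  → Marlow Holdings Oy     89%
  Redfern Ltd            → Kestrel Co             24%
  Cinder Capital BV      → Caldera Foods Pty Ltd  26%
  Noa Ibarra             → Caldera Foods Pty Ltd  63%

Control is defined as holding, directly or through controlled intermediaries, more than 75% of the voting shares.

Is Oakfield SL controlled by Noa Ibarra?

Noa holds 80% of Cinder, so Noa controls Cinder.
Noa and Cinder together hold 63% + 26% = 89% of Caldera, so Noa controls Caldera.
Caldera holds 89% of Marlow, so Noa controls Marlow.
Neither Noa nor any entity Noa controls holds any voting interest in Oakfield.
So Noa does not control Oakfield.

No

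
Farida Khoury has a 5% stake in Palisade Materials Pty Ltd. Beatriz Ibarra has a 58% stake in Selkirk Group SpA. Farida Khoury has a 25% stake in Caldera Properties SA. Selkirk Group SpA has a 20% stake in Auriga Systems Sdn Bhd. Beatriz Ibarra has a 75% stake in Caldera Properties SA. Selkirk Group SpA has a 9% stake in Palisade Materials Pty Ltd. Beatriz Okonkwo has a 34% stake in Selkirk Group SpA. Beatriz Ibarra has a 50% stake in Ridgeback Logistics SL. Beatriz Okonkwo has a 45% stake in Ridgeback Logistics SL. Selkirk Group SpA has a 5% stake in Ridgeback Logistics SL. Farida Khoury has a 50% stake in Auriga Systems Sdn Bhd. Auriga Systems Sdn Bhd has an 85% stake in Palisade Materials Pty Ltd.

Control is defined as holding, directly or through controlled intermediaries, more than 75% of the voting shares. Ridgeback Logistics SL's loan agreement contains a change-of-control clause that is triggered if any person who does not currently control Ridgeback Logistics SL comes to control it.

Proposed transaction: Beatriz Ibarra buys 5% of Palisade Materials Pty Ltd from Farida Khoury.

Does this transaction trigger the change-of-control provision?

No

The purchase adds only to Beatriz Ibarra's holdings (Farida's stake shrinks), so Beatriz Ibarra is the only person who could newly come to control Ridgeback.
Beatriz Ibarra's largest direct stake is 75% in Caldera, which does not meet the threshold, so Beatriz Ibarra controls no company.
In Ridgeback, Beatriz Ibarra's side holds only 50%, not > 75%.
So before the transaction, Beatriz Ibarra does not control Ridgeback.
After the purchase, Beatriz Ibarra holds 5% of Palisade directly, and Farida's stake falls to 0%.
Beatriz Ibarra's side now holds 5% of Palisade, not > 75%, so Beatriz Ibarra still does not control Palisade.
After the transaction, Beatriz Ibarra's side holds 50% of Ridgeback, not > 75%, so Beatriz Ibarra still does not control Ridgeback.
No new person acquires control, so the clause is not triggered.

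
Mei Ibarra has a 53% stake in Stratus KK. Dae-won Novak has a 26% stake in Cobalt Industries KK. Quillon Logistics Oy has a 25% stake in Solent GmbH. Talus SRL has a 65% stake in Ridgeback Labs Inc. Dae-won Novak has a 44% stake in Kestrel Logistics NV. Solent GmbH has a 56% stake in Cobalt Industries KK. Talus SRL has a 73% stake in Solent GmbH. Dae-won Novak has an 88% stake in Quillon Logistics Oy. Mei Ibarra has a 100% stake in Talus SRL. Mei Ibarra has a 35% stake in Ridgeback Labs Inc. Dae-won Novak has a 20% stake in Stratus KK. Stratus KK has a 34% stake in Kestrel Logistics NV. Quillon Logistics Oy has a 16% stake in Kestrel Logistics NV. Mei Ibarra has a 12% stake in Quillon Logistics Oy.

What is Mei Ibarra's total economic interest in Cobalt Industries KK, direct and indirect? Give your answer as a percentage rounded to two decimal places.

Mei reaches Cobalt along 2 paths.
Via Quillon → Solent: 12% × 25% × 56% = 1.68%.
Via Talus → Solent: 100% × 73% × 56% = 40.88%.
Total: 1.68% + 40.88% = 42.56%.

42.56%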